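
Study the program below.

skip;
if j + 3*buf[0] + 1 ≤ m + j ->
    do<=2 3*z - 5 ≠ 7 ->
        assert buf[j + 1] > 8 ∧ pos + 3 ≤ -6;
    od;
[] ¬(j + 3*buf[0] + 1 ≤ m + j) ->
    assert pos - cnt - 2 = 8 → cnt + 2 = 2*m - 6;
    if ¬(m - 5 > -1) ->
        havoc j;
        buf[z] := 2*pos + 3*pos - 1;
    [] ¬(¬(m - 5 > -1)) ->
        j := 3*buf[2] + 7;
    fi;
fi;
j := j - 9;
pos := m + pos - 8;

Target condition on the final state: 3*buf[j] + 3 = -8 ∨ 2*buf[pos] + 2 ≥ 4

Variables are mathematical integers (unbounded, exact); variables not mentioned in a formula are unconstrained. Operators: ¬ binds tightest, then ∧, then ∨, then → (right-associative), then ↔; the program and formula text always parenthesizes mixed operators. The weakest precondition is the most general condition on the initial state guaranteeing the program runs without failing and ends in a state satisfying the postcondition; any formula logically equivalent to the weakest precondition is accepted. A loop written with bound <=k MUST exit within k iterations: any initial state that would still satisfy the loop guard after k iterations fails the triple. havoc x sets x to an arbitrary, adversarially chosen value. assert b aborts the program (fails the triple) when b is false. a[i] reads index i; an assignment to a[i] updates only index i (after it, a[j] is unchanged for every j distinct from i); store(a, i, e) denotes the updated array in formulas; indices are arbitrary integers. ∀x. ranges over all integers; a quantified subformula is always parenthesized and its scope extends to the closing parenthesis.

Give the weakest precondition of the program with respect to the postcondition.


Working backward. After the program, the postcondition 3*buf[j] + 3 = -8 ∨ 2*buf[pos] + 2 ≥ 4 must hold; in canonical form it is 3*buf[j] = -11 ∨ 2*buf[pos] ≥ 2.
Before pos := m + pos - 8: 3*buf[j] = -11 ∨ 2*buf[m + pos - 8] ≥ 2
Before j := j - 9: 3*buf[j - 9] = -11 ∨ 2*buf[m + pos - 8] ≥ 2
Then branch requires (3*z ≠ 12 → (buf[j + 1] > 8 ∧ pos ≤ -9 ∧ (3*z ≠ 12 → (buf[j + 1] > 8 ∧ pos ≤ -9 ∧ (¬(3*z ≠ 12)) ∧ (3*buf[j - 9] = -11 ∨ 2*buf[m + pos - 8] ≥ 2))) ∧ ((¬(3*z ≠ 12)) → (3*buf[j - 9] = -11 ∨ 2*buf[m + pos - 8] ≥ 2)))) ∧ ((¬(3*z ≠ 12)) → (3*buf[j - 9] = -11 ∨ 2*buf[m + pos - 8] ≥ 2)); else branch requires (pos = cnt + 10 → cnt = 2*m - 8) ∧ ((¬(m > 4)) → (∀j_1. (3*store(buf, z, 5*pos - 1)[j_1 - 9] = -11 ∨ 2*store(buf, z, 5*pos - 1)[m + pos - 8] ≥ 2))) ∧ (m > 4 → (3*buf[3*buf[2] - 2] = -11 ∨ 2*buf[m + pos - 8] ≥ 2)).
Before the if: (3*buf[0] ≤ m - 1 → ((3*z ≠ 12 → (buf[j + 1] > 8 ∧ pos ≤ -9 ∧ (3*z ≠ 12 → (buf[j + 1] > 8 ∧ pos ≤ -9 ∧ (¬(3*z ≠ 12)) ∧ (3*buf[j - 9] = -11 ∨ 2*buf[m + pos - 8] ≥ 2))) ∧ ((¬(3*z ≠ 12)) → (3*buf[j - 9] = -11 ∨ 2*buf[m + pos - 8] ≥ 2)))) ∧ ((¬(3*z ≠ 12)) → (3*buf[j - 9] = -11 ∨ 2*buf[m + pos - 8] ≥ 2)))) ∧ ((¬(3*buf[0] ≤ m - 1)) → ((pos = cnt + 10 → cnt = 2*m - 8) ∧ ((¬(m > 4)) → (∀j_1. (3*store(buf, z, 5*pos - 1)[j_1 - 9] = -11 ∨ 2*store(buf, z, 5*pos - 1)[m + pos - 8] ≥ 2))) ∧ (m > 4 → (3*buf[3*buf[2] - 2] = -11 ∨ 2*buf[m + pos - 8] ≥ 2))))
Before skip: (3*buf[0] ≤ m - 1 → ((3*z ≠ 12 → (buf[j + 1] > 8 ∧ pos ≤ -9 ∧ (3*z ≠ 12 → (buf[j + 1] > 8 ∧ pos ≤ -9 ∧ (¬(3*z ≠ 12)) ∧ (3*buf[j - 9] = -11 ∨ 2*buf[m + pos - 8] ≥ 2))) ∧ ((¬(3*z ≠ 12)) → (3*buf[j - 9] = -11 ∨ 2*buf[m + pos - 8] ≥ 2)))) ∧ ((¬(3*z ≠ 12)) → (3*buf[j - 9] = -11 ∨ 2*buf[m + pos - 8] ≥ 2)))) ∧ ((¬(3*buf[0] ≤ m - 1)) → ((pos = cnt + 10 → cnt = 2*m - 8) ∧ ((¬(m > 4)) → (∀j_1. (3*store(buf, z, 5*pos - 1)[j_1 - 9] = -11 ∨ 2*store(buf, z, 5*pos - 1)[m + pos - 8] ≥ 2))) ∧ (m > 4 → (3*buf[3*buf[2] - 2] = -11 ∨ 2*buf[m + pos - 8] ≥ 2))))
Answer: WP = (3*buf[0] ≤ m - 1 → ((3*z ≠ 12 → (buf[j + 1] > 8 ∧ pos ≤ -9 ∧ (3*z ≠ 12 → (buf[j + 1] > 8 ∧ pos ≤ -9 ∧ (¬(3*z ≠ 12)) ∧ (3*buf[j - 9] = -11 ∨ 2*buf[m + pos - 8] ≥ 2))) ∧ ((¬(3*z ≠ 12)) → (3*buf[j - 9] = -11 ∨ 2*buf[m + pos - 8] ≥ 2)))) ∧ ((¬(3*z ≠ 12)) → (3*buf[j - 9] = -11 ∨ 2*buf[m + pos - 8] ≥ 2)))) ∧ ((¬(3*buf[0] ≤ m - 1)) → ((pos = cnt + 10 → cnt = 2*m - 8) ∧ ((¬(m > 4)) → (∀j_1. (3*store(buf, z, 5*pos - 1)[j_1 - 9] = -11 ∨ 2*store(buf, z, 5*pos - 1)[m + pos - 8] ≥ 2))) ∧ (m > 4 → (3*buf[3*buf[2] - 2] = -11 ∨ 2*buf[m + pos - 8] ≥ 2))))


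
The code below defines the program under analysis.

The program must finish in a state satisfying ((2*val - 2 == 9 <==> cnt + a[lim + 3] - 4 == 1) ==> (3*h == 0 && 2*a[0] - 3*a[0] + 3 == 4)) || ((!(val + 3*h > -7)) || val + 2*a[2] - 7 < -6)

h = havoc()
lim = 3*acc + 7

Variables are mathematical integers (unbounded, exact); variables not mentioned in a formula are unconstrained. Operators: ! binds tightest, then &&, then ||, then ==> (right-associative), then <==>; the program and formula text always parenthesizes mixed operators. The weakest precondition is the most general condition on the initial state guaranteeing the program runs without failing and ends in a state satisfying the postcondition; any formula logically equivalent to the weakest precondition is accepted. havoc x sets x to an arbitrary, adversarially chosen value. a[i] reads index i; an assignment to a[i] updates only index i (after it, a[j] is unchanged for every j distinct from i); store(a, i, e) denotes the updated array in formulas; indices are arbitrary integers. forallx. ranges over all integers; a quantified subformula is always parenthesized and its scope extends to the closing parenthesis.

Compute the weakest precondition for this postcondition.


Working backward. After the program, the postcondition ((2*val - 2 == 9 <==> cnt + a[lim + 3] - 4 == 1) ==> (3*h == 0 && 2*a[0] - 3*a[0] + 3 == 4)) || ((!(val + 3*h > -7)) || val + 2*a[2] - 7 < -6) must hold; in canonical form it is ((2*val == 11 <==> a[lim + 3] + cnt == 5) ==> (3*h == 0 && a[0] == -1)) || (!(3*h + val > -7)) || 2*a[2] + val < 1.
Before lim := 3*acc + 7: ((2*val == 11 <==> a[3*acc + 10] + cnt == 5) ==> (3*h == 0 && a[0] == -1)) || (!(3*h + val > -7)) || 2*a[2] + val < 1
Before havoc h: forall h_1. (((2*val == 11 <==> a[3*acc + 10] + cnt == 5) ==> (3*h_1 == 0 && a[0] == -1)) || (!(3*h_1 + val > -7)) || 2*a[2] + val < 1)
Answer: WP = forall h_1. (((2*val == 11 <==> a[3*acc + 10] + cnt == 5) ==> (3*h_1 == 0 && a[0] == -1)) || (!(3*h_1 + val > -7)) || 2*a[2] + val < 1)


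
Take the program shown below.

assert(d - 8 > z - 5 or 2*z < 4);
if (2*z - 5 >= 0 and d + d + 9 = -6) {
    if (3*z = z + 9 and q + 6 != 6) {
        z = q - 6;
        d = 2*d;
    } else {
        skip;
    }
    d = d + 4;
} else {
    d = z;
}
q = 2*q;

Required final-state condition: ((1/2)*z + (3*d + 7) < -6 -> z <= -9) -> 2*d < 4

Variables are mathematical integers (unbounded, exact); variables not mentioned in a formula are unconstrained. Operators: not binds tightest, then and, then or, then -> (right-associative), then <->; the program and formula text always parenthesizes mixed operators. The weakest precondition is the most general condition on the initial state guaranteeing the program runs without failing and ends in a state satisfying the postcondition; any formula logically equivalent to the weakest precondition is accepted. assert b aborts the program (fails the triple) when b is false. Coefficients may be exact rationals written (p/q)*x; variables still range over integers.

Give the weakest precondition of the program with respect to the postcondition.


Working backward. After the program, the postcondition ((1/2)*z + (3*d + 7) < -6 -> z <= -9) -> 2*d < 4 must hold; in canonical form it is (3*d + (1/2)*z < -13 -> z <= -9) -> 2*d < 4.
Before q := 2*q: (3*d + (1/2)*z < -13 -> z <= -9) -> 2*d < 4
Then branch requires ((2*z = 9 and q != 0) -> ((6*d + (1/2)*q < -22 -> q <= -3) -> 4*d < -4)) and ((not (2*z = 9 and q != 0)) -> ((3*d + (1/2)*z < -25 -> z <= -9) -> 2*d < -4)); else branch requires ((7/2)*z < -13 -> z <= -9) -> 2*z < 4.
Before the if: ((2*z >= 5 and 2*d = -15) -> (((2*z = 9 and q != 0) -> ((6*d + (1/2)*q < -22 -> q <= -3) -> 4*d < -4)) and ((not (2*z = 9 and q != 0)) -> ((3*d + (1/2)*z < -25 -> z <= -9) -> 2*d < -4)))) and ((not (2*z >= 5 and 2*d = -15)) -> (((7/2)*z < -13 -> z <= -9) -> 2*z < 4))
Before assert d - 8 > z - 5 or 2*z < 4: (d > z + 3 or 2*z < 4) and ((2*z >= 5 and 2*d = -15) -> (((2*z = 9 and q != 0) -> ((6*d + (1/2)*q < -22 -> q <= -3) -> 4*d < -4)) and ((not (2*z = 9 and q != 0)) -> ((3*d + (1/2)*z < -25 -> z <= -9) -> 2*d < -4)))) and ((not (2*z >= 5 and 2*d = -15)) -> (((7/2)*z < -13 -> z <= -9) -> 2*z < 4))
Answer: WP = (d > z + 3 or 2*z < 4) and ((2*z >= 5 and 2*d = -15) -> (((2*z = 9 and q != 0) -> ((6*d + (1/2)*q < -22 -> q <= -3) -> 4*d < -4)) and ((not (2*z = 9 and q != 0)) -> ((3*d + (1/2)*z < -25 -> z <= -9) -> 2*d < -4)))) and ((not (2*z >= 5 and 2*d = -15)) -> (((7/2)*z < -13 -> z <= -9) -> 2*z < 4))


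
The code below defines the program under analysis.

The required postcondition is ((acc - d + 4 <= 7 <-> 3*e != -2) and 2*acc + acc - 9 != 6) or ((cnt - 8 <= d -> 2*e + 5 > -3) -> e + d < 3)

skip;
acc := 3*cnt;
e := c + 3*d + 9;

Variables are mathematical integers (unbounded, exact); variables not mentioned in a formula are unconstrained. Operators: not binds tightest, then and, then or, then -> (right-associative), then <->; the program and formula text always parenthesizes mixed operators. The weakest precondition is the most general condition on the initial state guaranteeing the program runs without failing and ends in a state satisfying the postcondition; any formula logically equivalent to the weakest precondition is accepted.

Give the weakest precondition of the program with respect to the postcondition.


Working backward. After the program, the postcondition ((acc - d + 4 <= 7 <-> 3*e != -2) and 2*acc + acc - 9 != 6) or ((cnt - 8 <= d -> 2*e + 5 > -3) -> e + d < 3) must hold; in canonical form it is ((acc <= d + 3 <-> 3*e != -2) and 3*acc != 15) or ((cnt <= d + 8 -> 2*e > -8) -> d + e < 3).
Before e := c + 3*d + 9: ((acc <= d + 3 <-> 3*c + 9*d != -29) and 3*acc != 15) or ((cnt <= d + 8 -> 2*c + 6*d > -26) -> c + 4*d < -6)
Before acc := 3*cnt: ((3*cnt <= d + 3 <-> 3*c + 9*d != -29) and 9*cnt != 15) or ((cnt <= d + 8 -> 2*c + 6*d > -26) -> c + 4*d < -6)
Before skip: ((3*cnt <= d + 3 <-> 3*c + 9*d != -29) and 9*cnt != 15) or ((cnt <= d + 8 -> 2*c + 6*d > -26) -> c + 4*d < -6)
Answer: WP = ((3*cnt <= d + 3 <-> 3*c + 9*d != -29) and 9*cnt != 15) or ((cnt <= d + 8 -> 2*c + 6*d > -26) -> c + 4*d < -6)


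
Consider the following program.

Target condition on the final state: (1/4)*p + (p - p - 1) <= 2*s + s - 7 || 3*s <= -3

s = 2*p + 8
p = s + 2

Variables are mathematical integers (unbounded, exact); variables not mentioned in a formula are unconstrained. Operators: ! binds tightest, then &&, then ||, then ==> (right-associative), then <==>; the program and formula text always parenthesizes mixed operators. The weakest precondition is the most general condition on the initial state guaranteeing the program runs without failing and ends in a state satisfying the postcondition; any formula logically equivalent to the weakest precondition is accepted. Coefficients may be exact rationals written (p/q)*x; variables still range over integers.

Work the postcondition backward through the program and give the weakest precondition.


Working backward. After the program, the postcondition (1/4)*p + (p - p - 1) <= 2*s + s - 7 || 3*s <= -3 must hold; in canonical form it is (1/4)*p <= 3*s - 6 || 3*s <= -3.
Before p := s + 2: (11/4)*s >= 13/2 || 3*s <= -3
Before s := 2*p + 8: (11/2)*p >= -31/2 || 6*p <= -27
Answer: WP = (11/2)*p >= -31/2 || 6*p <= -27


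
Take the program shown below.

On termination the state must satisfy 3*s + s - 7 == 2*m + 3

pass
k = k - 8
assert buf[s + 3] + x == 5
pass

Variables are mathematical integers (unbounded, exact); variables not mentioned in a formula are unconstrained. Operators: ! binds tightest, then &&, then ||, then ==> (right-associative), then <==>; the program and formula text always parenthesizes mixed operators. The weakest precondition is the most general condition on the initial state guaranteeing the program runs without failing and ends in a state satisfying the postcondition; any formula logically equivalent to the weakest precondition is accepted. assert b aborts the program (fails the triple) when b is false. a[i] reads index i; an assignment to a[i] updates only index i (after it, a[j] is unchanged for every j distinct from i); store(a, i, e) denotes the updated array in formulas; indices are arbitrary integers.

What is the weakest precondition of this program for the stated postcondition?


Working backward. After the program, the postcondition 3*s + s - 7 == 2*m + 3 must hold; in canonical form it is 4*s == 2*m + 10.
Before skip: 4*s == 2*m + 10
Before assert buf[s + 3] + x == 5: buf[s + 3] + x == 5 && 4*s == 2*m + 10
Before k := k - 8: buf[s + 3] + x == 5 && 4*s == 2*m + 10
Before skip: buf[s + 3] + x == 5 && 4*s == 2*m + 10
Answer: WP = buf[s + 3] + x == 5 && 4*s == 2*m + 10


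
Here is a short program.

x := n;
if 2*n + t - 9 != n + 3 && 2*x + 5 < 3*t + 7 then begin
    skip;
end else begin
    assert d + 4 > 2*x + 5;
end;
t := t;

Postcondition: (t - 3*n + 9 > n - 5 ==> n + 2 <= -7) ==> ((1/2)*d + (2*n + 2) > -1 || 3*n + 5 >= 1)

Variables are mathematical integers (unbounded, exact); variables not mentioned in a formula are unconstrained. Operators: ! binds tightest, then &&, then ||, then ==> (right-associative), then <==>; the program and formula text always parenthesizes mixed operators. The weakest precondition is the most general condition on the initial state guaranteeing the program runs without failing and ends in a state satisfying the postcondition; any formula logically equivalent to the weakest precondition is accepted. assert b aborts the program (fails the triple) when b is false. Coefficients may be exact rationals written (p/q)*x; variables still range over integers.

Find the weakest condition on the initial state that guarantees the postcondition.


Working backward. After the program, the postcondition (t - 3*n + 9 > n - 5 ==> n + 2 <= -7) ==> ((1/2)*d + (2*n + 2) > -1 || 3*n + 5 >= 1) must hold; in canonical form it is (t > 4*n - 14 ==> n <= -9) ==> ((1/2)*d + 2*n > -3 || 3*n >= -4).
Before t := t: (t > 4*n - 14 ==> n <= -9) ==> ((1/2)*d + 2*n > -3 || 3*n >= -4)
Then branch requires (t > 4*n - 14 ==> n <= -9) ==> ((1/2)*d + 2*n > -3 || 3*n >= -4); else branch requires d > 2*x + 1 && ((t > 4*n - 14 ==> n <= -9) ==> ((1/2)*d + 2*n > -3 || 3*n >= -4)).
Before the if: ((n + t != 12 && 2*x < 3*t + 2) ==> ((t > 4*n - 14 ==> n <= -9) ==> ((1/2)*d + 2*n > -3 || 3*n >= -4))) && ((!(n + t != 12 && 2*x < 3*t + 2)) ==> (d > 2*x + 1 && ((t > 4*n - 14 ==> n <= -9) ==> ((1/2)*d + 2*n > -3 || 3*n >= -4))))
Before x := n: ((n + t != 12 && 2*n < 3*t + 2) ==> ((t > 4*n - 14 ==> n <= -9) ==> ((1/2)*d + 2*n > -3 || 3*n >= -4))) && ((!(n + t != 12 && 2*n < 3*t + 2)) ==> (d > 2*n + 1 && ((t > 4*n - 14 ==> n <= -9) ==> ((1/2)*d + 2*n > -3 || 3*n >= -4))))
Answer: WP = ((n + t != 12 && 2*n < 3*t + 2) ==> ((t > 4*n - 14 ==> n <= -9) ==> ((1/2)*d + 2*n > -3 || 3*n >= -4))) && ((!(n + t != 12 && 2*n < 3*t + 2)) ==> (d > 2*n + 1 && ((t > 4*n - 14 ==> n <= -9) ==> ((1/2)*d + 2*n > -3 || 3*n >= -4))))


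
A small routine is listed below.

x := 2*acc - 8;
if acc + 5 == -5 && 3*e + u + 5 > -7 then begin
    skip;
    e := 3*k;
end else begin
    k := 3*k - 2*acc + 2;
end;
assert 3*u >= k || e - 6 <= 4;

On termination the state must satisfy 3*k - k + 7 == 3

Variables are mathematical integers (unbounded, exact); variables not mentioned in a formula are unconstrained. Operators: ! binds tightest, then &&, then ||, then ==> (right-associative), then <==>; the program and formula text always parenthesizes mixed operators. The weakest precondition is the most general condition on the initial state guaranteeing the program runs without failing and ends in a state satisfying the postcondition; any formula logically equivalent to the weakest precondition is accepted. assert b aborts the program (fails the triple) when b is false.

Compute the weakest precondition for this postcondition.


Working backward. After the program, the postcondition 3*k - k + 7 == 3 must hold; in canonical form it is 2*k == -4.
Before assert 3*u >= k || e - 6 <= 4: (3*u >= k || e <= 10) && 2*k == -4
Then branch requires (3*u >= k || 3*k <= 10) && 2*k == -4; else branch requires (2*acc + 3*u >= 3*k + 2 || e <= 10) && 6*k == 4*acc - 8.
Before the if: ((acc == -10 && 3*e + u > -12) ==> ((3*u >= k || 3*k <= 10) && 2*k == -4)) && ((!(acc == -10 && 3*e + u > -12)) ==> ((2*acc + 3*u >= 3*k + 2 || e <= 10) && 6*k == 4*acc - 8))
Before x := 2*acc - 8: ((acc == -10 && 3*e + u > -12) ==> ((3*u >= k || 3*k <= 10) && 2*k == -4)) && ((!(acc == -10 && 3*e + u > -12)) ==> ((2*acc + 3*u >= 3*k + 2 || e <= 10) && 6*k == 4*acc - 8))
Answer: WP = ((acc == -10 && 3*e + u > -12) ==> ((3*u >= k || 3*k <= 10) && 2*k == -4)) && ((!(acc == -10 && 3*e + u > -12)) ==> ((2*acc + 3*u >= 3*k + 2 || e <= 10) && 6*k == 4*acc - 8))


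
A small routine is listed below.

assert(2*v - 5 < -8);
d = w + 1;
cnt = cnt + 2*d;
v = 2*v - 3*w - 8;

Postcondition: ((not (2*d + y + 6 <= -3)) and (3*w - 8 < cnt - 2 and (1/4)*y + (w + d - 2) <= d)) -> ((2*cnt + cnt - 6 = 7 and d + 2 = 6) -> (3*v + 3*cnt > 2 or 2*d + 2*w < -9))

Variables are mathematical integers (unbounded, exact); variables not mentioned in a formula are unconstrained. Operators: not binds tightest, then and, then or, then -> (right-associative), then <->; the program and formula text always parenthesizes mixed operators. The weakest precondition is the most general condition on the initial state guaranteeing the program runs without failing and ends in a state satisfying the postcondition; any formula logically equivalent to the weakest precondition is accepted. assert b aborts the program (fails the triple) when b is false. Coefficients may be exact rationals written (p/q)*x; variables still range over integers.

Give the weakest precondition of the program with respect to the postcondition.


Working backward. After the program, the postcondition ((not (2*d + y + 6 <= -3)) and (3*w - 8 < cnt - 2 and (1/4)*y + (w + d - 2) <= d)) -> ((2*cnt + cnt - 6 = 7 and d + 2 = 6) -> (3*v + 3*cnt > 2 or 2*d + 2*w < -9)) must hold; in canonical form it is ((not (2*d + y <= -9)) and 3*w < cnt + 6 and w + (1/4)*y <= 2) -> ((3*cnt = 13 and d = 4) -> (3*cnt + 3*v > 2 or 2*d + 2*w < -9)).
Before v := 2*v - 3*w - 8: ((not (2*d + y <= -9)) and 3*w < cnt + 6 and w + (1/4)*y <= 2) -> ((3*cnt = 13 and d = 4) -> (3*cnt + 6*v > 9*w + 26 or 2*d + 2*w < -9))
Before cnt := cnt + 2*d: ((not (2*d + y <= -9)) and 3*w < cnt + 2*d + 6 and w + (1/4)*y <= 2) -> ((3*cnt + 6*d = 13 and d = 4) -> (3*cnt + 6*d + 6*v > 9*w + 26 or 2*d + 2*w < -9))
Before d := w + 1: ((not (2*w + y <= -11)) and w < cnt + 8 and w + (1/4)*y <= 2) -> ((3*cnt + 6*w = 7 and w = 3) -> (3*cnt + 6*v > 3*w + 20 or 4*w < -11))
Before assert 2*v - 5 < -8: 2*v < -3 and (((not (2*w + y <= -11)) and w < cnt + 8 and w + (1/4)*y <= 2) -> ((3*cnt + 6*w = 7 and w = 3) -> (3*cnt + 6*v > 3*w + 20 or 4*w < -11)))
Answer: WP = 2*v < -3 and (((not (2*w + y <= -11)) and w < cnt + 8 and w + (1/4)*y <= 2) -> ((3*cnt + 6*w = 7 and w = 3) -> (3*cnt + 6*v > 3*w + 20 or 4*w < -11)))


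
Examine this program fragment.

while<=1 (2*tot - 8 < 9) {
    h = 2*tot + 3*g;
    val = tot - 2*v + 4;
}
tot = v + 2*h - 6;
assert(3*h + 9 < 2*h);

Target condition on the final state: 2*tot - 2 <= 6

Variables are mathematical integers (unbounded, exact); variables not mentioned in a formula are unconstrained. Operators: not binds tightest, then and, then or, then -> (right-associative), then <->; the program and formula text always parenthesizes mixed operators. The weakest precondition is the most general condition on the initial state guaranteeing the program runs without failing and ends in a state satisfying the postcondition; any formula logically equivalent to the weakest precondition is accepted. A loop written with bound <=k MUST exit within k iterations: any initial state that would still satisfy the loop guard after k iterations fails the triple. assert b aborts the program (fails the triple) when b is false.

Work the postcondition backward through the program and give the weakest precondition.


Working backward. After the program, the postcondition 2*tot - 2 <= 6 must hold; in canonical form it is 2*tot <= 8.
Before assert 3*h + 9 < 2*h: h < -9 and 2*tot <= 8
Before tot := v + 2*h - 6: h < -9 and 4*h + 2*v <= 20
Before the loop (bound <=1), unroll the exhaustion recursion (WP_0 = exit-now case; WP_j = one more guarded iteration, up to j = 1):
  WP_0: (not (2*tot < 17)) and h < -9 and 4*h + 2*v <= 20
  WP_1: (2*tot < 17 -> ((not (2*tot < 17)) and 3*g + 2*tot < -9 and 12*g + 8*tot + 2*v <= 20)) and ((not (2*tot < 17)) -> (h < -9 and 4*h + 2*v <= 20))
So before the loop: (2*tot < 17 -> ((not (2*tot < 17)) and 3*g + 2*tot < -9 and 12*g + 8*tot + 2*v <= 20)) and ((not (2*tot < 17)) -> (h < -9 and 4*h + 2*v <= 20))
Answer: WP = (2*tot < 17 -> ((not (2*tot < 17)) and 3*g + 2*tot < -9 and 12*g + 8*tot + 2*v <= 20)) and ((not (2*tot < 17)) -> (h < -9 and 4*h + 2*v <= 20))


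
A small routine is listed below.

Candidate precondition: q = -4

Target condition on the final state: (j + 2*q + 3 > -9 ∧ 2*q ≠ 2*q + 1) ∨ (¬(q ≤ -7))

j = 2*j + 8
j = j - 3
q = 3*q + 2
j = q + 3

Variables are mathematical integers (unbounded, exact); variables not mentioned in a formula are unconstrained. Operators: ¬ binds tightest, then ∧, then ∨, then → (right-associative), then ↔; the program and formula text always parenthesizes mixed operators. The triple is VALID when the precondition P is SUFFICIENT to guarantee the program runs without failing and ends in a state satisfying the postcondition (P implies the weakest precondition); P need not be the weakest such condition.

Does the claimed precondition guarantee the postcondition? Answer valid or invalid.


Working backward. After the program, the postcondition (j + 2*q + 3 > -9 ∧ 2*q ≠ 2*q + 1) ∨ (¬(q ≤ -7)) must hold; in canonical form it is j + 2*q > -12 ∨ (¬(q ≤ -7)).
Before j := q + 3: 3*q > -15 ∨ (¬(q ≤ -7))
Before q := 3*q + 2: 9*q > -21 ∨ (¬(3*q ≤ -9))
Before j := j - 3: 9*q > -21 ∨ (¬(3*q ≤ -9))
Before j := 2*j + 8: 9*q > -21 ∨ (¬(3*q ≤ -9))
The weakest precondition is 9*q > -21 ∨ (¬(3*q ≤ -9)).
Check whether q = -4 implies it.
Countermodel: at the initial state q = -4, the precondition holds but the weakest precondition fails.
Answer: invalid


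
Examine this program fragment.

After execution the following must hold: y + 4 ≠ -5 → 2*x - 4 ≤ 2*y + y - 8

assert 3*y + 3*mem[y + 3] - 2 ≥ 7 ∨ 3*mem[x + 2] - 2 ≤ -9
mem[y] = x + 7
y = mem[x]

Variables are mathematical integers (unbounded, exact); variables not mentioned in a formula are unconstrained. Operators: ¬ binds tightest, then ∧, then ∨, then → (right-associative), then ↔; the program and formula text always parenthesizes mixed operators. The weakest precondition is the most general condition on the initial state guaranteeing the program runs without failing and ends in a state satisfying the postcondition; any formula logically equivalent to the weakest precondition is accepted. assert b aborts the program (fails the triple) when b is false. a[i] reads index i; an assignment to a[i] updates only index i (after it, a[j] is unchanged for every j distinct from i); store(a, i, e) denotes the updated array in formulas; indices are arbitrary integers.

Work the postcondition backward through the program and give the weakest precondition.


Working backward. After the program, the postcondition y + 4 ≠ -5 → 2*x - 4 ≤ 2*y + y - 8 must hold; in canonical form it is y ≠ -9 → 2*x ≤ 3*y - 4.
Before y := mem[x]: mem[x] ≠ -9 → 2*x ≤ 3*mem[x] - 4
Before mem[y] := x + 7: store(mem, y, x + 7)[x] ≠ -9 → 2*x ≤ 3*store(mem, y, x + 7)[x] - 4
Before assert 3*y + 3*mem[y + 3] - 2 ≥ 7 ∨ 3*mem[x + 2] - 2 ≤ -9: (3*mem[y + 3] + 3*y ≥ 9 ∨ 3*mem[x + 2] ≤ -7) ∧ (store(mem, y, x + 7)[x] ≠ -9 → 2*x ≤ 3*store(mem, y, x + 7)[x] - 4)
Answer: WP = (3*mem[y + 3] + 3*y ≥ 9 ∨ 3*mem[x + 2] ≤ -7) ∧ (store(mem, y, x + 7)[x] ≠ -9 → 2*x ≤ 3*store(mem, y, x + 7)[x] - 4)


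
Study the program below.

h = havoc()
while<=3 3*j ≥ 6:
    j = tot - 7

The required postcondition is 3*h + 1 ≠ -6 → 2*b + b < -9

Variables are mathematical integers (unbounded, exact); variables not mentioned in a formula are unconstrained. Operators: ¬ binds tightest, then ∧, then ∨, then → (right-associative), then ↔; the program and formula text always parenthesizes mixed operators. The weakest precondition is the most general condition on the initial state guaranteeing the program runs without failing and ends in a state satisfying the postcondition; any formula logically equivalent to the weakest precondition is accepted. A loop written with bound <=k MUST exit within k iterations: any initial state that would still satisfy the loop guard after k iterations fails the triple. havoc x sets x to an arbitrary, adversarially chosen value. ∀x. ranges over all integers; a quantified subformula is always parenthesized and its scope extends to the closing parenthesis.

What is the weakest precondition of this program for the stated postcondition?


Working backward. After the program, the postcondition 3*h + 1 ≠ -6 → 2*b + b < -9 must hold; in canonical form it is 3*h ≠ -7 → 3*b < -9.
Before the loop (bound <=3), unroll the exhaustion recursion (WP_0 = exit-now case; WP_j = one more guarded iteration, up to j = 3):
  WP_0: (¬(3*j ≥ 6)) ∧ (3*h ≠ -7 → 3*b < -9)
  WP_1: (3*j ≥ 6 → ((¬(3*tot ≥ 27)) ∧ (3*h ≠ -7 → 3*b < -9))) ∧ ((¬(3*j ≥ 6)) → (3*h ≠ -7 → 3*b < -9))
  WP_2: (3*j ≥ 6 → ((3*tot ≥ 27 → ((¬(3*tot ≥ 27)) ∧ (3*h ≠ -7 → 3*b < -9))) ∧ ((¬(3*tot ≥ 27)) → (3*h ≠ -7 → 3*b < -9)))) ∧ ((¬(3*j ≥ 6)) → (3*h ≠ -7 → 3*b < -9))
  WP_3: (3*j ≥ 6 → ((3*tot ≥ 27 → ((3*tot ≥ 27 → ((¬(3*tot ≥ 27)) ∧ (3*h ≠ -7 → 3*b < -9))) ∧ ((¬(3*tot ≥ 27)) → (3*h ≠ -7 → 3*b < -9)))) ∧ ((¬(3*tot ≥ 27)) → (3*h ≠ -7 → 3*b < -9)))) ∧ ((¬(3*j ≥ 6)) → (3*h ≠ -7 → 3*b < -9))
So before the loop: (3*j ≥ 6 → ((3*tot ≥ 27 → ((3*tot ≥ 27 → ((¬(3*tot ≥ 27)) ∧ (3*h ≠ -7 → 3*b < -9))) ∧ ((¬(3*tot ≥ 27)) → (3*h ≠ -7 → 3*b < -9)))) ∧ ((¬(3*tot ≥ 27)) → (3*h ≠ -7 → 3*b < -9)))) ∧ ((¬(3*j ≥ 6)) → (3*h ≠ -7 → 3*b < -9))
Before havoc h: ∀h_1. ((3*j ≥ 6 → ((3*tot ≥ 27 → ((3*tot ≥ 27 → ((¬(3*tot ≥ 27)) ∧ (3*h_1 ≠ -7 → 3*b < -9))) ∧ ((¬(3*tot ≥ 27)) → (3*h_1 ≠ -7 → 3*b < -9)))) ∧ ((¬(3*tot ≥ 27)) → (3*h_1 ≠ -7 → 3*b < -9)))) ∧ ((¬(3*j ≥ 6)) → (3*h_1 ≠ -7 → 3*b < -9)))
Answer: WP = ∀h_1. ((3*j ≥ 6 → ((3*tot ≥ 27 → ((3*tot ≥ 27 → ((¬(3*tot ≥ 27)) ∧ (3*h_1 ≠ -7 → 3*b < -9))) ∧ ((¬(3*tot ≥ 27)) → (3*h_1 ≠ -7 → 3*b < -9)))) ∧ ((¬(3*tot ≥ 27)) → (3*h_1 ≠ -7 → 3*b < -9)))) ∧ ((¬(3*j ≥ 6)) → (3*h_1 ≠ -7 → 3*b < -9)))


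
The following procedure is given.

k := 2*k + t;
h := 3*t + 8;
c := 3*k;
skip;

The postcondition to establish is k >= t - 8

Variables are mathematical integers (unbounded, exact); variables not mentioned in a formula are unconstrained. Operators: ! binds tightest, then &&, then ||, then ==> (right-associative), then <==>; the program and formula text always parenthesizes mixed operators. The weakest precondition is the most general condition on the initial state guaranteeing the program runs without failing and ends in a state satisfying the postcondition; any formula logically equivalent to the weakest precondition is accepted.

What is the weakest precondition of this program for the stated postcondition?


Working backward. After the program, k >= t - 8 must hold.
Before skip: k >= t - 8
Before c := 3*k: k >= t - 8
Before h := 3*t + 8: k >= t - 8
Before k := 2*k + t: 2*k >= -8
Answer: WP = 2*k >= -8


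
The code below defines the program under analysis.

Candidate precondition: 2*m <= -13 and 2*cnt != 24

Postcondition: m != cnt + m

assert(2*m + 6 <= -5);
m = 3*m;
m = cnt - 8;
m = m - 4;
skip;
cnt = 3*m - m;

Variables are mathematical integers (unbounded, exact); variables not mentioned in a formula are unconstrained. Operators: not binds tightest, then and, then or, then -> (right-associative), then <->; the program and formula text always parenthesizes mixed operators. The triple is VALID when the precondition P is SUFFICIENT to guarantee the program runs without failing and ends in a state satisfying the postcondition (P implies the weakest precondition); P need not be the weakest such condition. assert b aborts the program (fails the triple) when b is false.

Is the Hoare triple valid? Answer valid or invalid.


Working backward. After the program, the postcondition m != cnt + m must hold; in canonical form it is cnt != 0.
Before cnt := 3*m - m: 2*m != 0
Before skip: 2*m != 0
Before m := m - 4: 2*m != 8
Before m := cnt - 8: 2*cnt != 24
Before m := 3*m: 2*cnt != 24
Before assert 2*m + 6 <= -5: 2*m <= -11 and 2*cnt != 24
The weakest precondition is 2*m <= -11 and 2*cnt != 24.
Check whether 2*m <= -13 and 2*cnt != 24 implies it.
Every state satisfying the precondition satisfies the weakest precondition: the implication holds.
Answer: valid


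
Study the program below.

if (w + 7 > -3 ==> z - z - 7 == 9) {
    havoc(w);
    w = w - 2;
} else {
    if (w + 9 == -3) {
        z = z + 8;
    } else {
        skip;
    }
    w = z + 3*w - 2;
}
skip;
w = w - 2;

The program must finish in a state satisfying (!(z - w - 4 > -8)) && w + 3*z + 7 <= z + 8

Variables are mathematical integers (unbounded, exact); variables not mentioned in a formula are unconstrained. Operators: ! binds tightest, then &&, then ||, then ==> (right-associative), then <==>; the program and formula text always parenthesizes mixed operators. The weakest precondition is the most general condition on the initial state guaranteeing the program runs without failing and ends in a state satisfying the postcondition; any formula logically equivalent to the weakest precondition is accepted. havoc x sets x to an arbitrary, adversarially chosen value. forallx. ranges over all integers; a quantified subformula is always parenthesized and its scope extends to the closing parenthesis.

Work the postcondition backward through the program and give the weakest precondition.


Working backward. After the program, the postcondition (!(z - w - 4 > -8)) && w + 3*z + 7 <= z + 8 must hold; in canonical form it is (!(z > w - 4)) && w + 2*z <= 1.
Before w := w - 2: (!(z > w - 6)) && w + 2*z <= 3
Before skip: (!(z > w - 6)) && w + 2*z <= 3
Then branch requires forall w_1. ((!(z > w_1 - 8)) && w_1 + 2*z <= 5); else branch requires (w == -12 ==> ((!(3*w < 8)) && 3*w + 3*z <= -19)) && ((!(w == -12)) ==> ((!(3*w < 8)) && 3*w + 3*z <= 5)).
Before the if: ((!(w > -10)) ==> (forall w_1. ((!(z > w_1 - 8)) && w_1 + 2*z <= 5))) && (w > -10 ==> ((w == -12 ==> ((!(3*w < 8)) && 3*w + 3*z <= -19)) && ((!(w == -12)) ==> ((!(3*w < 8)) && 3*w + 3*z <= 5))))
Answer: WP = ((!(w > -10)) ==> (forall w_1. ((!(z > w_1 - 8)) && w_1 + 2*z <= 5))) && (w > -10 ==> ((w == -12 ==> ((!(3*w < 8)) && 3*w + 3*z <= -19)) && ((!(w == -12)) ==> ((!(3*w < 8)) && 3*w + 3*z <= 5))))


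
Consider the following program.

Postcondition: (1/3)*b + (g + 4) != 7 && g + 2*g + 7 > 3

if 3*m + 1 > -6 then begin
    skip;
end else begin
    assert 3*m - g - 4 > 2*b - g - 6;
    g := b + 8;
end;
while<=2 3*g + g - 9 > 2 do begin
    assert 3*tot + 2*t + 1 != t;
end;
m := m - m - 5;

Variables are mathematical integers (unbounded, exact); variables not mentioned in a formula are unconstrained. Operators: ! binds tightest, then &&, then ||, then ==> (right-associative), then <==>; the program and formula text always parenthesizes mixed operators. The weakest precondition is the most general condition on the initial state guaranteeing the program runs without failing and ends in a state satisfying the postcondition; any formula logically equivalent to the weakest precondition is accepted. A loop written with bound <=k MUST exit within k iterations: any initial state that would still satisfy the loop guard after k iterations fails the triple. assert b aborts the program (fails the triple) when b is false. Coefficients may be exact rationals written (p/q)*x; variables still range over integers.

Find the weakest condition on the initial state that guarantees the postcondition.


Working backward. After the program, the postcondition (1/3)*b + (g + 4) != 7 && g + 2*g + 7 > 3 must hold; in canonical form it is (1/3)*b + g != 3 && 3*g > -4.
Before m := m - m - 5: (1/3)*b + g != 3 && 3*g > -4
Before the loop (bound <=2), unroll the exhaustion recursion (WP_0 = exit-now case; WP_j = one more guarded iteration, up to j = 2):
  WP_0: (!(4*g > 11)) && (1/3)*b + g != 3 && 3*g > -4
  WP_1: (4*g > 11 ==> (t + 3*tot != -1 && (!(4*g > 11)) && (1/3)*b + g != 3 && 3*g > -4)) && ((!(4*g > 11)) ==> ((1/3)*b + g != 3 && 3*g > -4))
  WP_2: (4*g > 11 ==> (t + 3*tot != -1 && (4*g > 11 ==> (t + 3*tot != -1 && (!(4*g > 11)) && (1/3)*b + g != 3 && 3*g > -4)) && ((!(4*g > 11)) ==> ((1/3)*b + g != 3 && 3*g > -4)))) && ((!(4*g > 11)) ==> ((1/3)*b + g != 3 && 3*g > -4))
So before the loop: (4*g > 11 ==> (t + 3*tot != -1 && (4*g > 11 ==> (t + 3*tot != -1 && (!(4*g > 11)) && (1/3)*b + g != 3 && 3*g > -4)) && ((!(4*g > 11)) ==> ((1/3)*b + g != 3 && 3*g > -4)))) && ((!(4*g > 11)) ==> ((1/3)*b + g != 3 && 3*g > -4))
Then branch requires (4*g > 11 ==> (t + 3*tot != -1 && (4*g > 11 ==> (t + 3*tot != -1 && (!(4*g > 11)) && (1/3)*b + g != 3 && 3*g > -4)) && ((!(4*g > 11)) ==> ((1/3)*b + g != 3 && 3*g > -4)))) && ((!(4*g > 11)) ==> ((1/3)*b + g != 3 && 3*g > -4)); else branch requires 3*m > 2*b - 2 && (4*b > -21 ==> (t + 3*tot != -1 && (4*b > -21 ==> (t + 3*tot != -1 && (!(4*b > -21)) && (4/3)*b != -5 && 3*b > -28)) && ((!(4*b > -21)) ==> ((4/3)*b != -5 && 3*b > -28)))) && ((!(4*b > -21)) ==> ((4/3)*b != -5 && 3*b > -28)).
Before the if: (3*m > -7 ==> ((4*g > 11 ==> (t + 3*tot != -1 && (4*g > 11 ==> (t + 3*tot != -1 && (!(4*g > 11)) && (1/3)*b + g != 3 && 3*g > -4)) && ((!(4*g > 11)) ==> ((1/3)*b + g != 3 && 3*g > -4)))) && ((!(4*g > 11)) ==> ((1/3)*b + g != 3 && 3*g > -4)))) && ((!(3*m > -7)) ==> (3*m > 2*b - 2 && (4*b > -21 ==> (t + 3*tot != -1 && (4*b > -21 ==> (t + 3*tot != -1 && (!(4*b > -21)) && (4/3)*b != -5 && 3*b > -28)) && ((!(4*b > -21)) ==> ((4/3)*b != -5 && 3*b > -28)))) && ((!(4*b > -21)) ==> ((4/3)*b != -5 && 3*b > -28))))
Answer: WP = (3*m > -7 ==> ((4*g > 11 ==> (t + 3*tot != -1 && (4*g > 11 ==> (t + 3*tot != -1 && (!(4*g > 11)) && (1/3)*b + g != 3 && 3*g > -4)) && ((!(4*g > 11)) ==> ((1/3)*b + g != 3 && 3*g > -4)))) && ((!(4*g > 11)) ==> ((1/3)*b + g != 3 && 3*g > -4)))) && ((!(3*m > -7)) ==> (3*m > 2*b - 2 && (4*b > -21 ==> (t + 3*tot != -1 && (4*b > -21 ==> (t + 3*tot != -1 && (!(4*b > -21)) && (4/3)*b != -5 && 3*b > -28)) && ((!(4*b > -21)) ==> ((4/3)*b != -5 && 3*b > -28)))) && ((!(4*b > -21)) ==> ((4/3)*b != -5 && 3*b > -28))))


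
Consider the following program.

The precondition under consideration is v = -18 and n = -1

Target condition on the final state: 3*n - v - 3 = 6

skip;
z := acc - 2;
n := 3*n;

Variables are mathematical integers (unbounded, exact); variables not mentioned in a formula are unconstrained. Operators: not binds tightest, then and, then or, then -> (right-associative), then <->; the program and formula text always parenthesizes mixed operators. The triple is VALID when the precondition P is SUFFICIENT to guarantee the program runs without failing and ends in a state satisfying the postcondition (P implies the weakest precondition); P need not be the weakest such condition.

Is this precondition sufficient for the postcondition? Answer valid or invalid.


Working backward. After the program, the postcondition 3*n - v - 3 = 6 must hold; in canonical form it is 3*n = v + 9.
Before n := 3*n: 9*n = v + 9
Before z := acc - 2: 9*n = v + 9
Before skip: 9*n = v + 9
The weakest precondition is 9*n = v + 9.
Check whether v = -18 and n = -1 implies it.
Every state satisfying the precondition satisfies the weakest precondition: the implication holds.
Answer: valid


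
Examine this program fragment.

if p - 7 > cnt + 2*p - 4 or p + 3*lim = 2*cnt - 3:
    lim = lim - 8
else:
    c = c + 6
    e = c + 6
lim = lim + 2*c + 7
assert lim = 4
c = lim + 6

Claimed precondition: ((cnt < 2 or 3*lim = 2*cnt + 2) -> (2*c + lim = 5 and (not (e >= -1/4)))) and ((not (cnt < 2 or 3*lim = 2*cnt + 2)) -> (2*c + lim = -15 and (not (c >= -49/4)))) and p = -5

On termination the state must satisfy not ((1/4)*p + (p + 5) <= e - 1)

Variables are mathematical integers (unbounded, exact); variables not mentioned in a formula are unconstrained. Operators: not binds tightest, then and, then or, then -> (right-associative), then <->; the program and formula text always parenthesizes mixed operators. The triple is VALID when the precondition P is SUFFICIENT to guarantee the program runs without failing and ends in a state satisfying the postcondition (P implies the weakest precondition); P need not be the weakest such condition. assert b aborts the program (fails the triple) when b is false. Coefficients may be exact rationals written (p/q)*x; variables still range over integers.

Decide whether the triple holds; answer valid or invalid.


Working backward. After the program, the postcondition not ((1/4)*p + (p + 5) <= e - 1) must hold; in canonical form it is not ((5/4)*p <= e - 6).
Before c := lim + 6: not ((5/4)*p <= e - 6)
Before assert lim = 4: lim = 4 and (not ((5/4)*p <= e - 6))
Before lim := lim + 2*c + 7: 2*c + lim = -3 and (not ((5/4)*p <= e - 6))
Then branch requires 2*c + lim = 5 and (not ((5/4)*p <= e - 6)); else branch requires 2*c + lim = -15 and (not ((5/4)*p <= c + 6)).
Before the if: ((cnt + p < -3 or 3*lim + p = 2*cnt - 3) -> (2*c + lim = 5 and (not ((5/4)*p <= e - 6)))) and ((not (cnt + p < -3 or 3*lim + p = 2*cnt - 3)) -> (2*c + lim = -15 and (not ((5/4)*p <= c + 6))))
The weakest precondition is ((cnt + p < -3 or 3*lim + p = 2*cnt - 3) -> (2*c + lim = 5 and (not ((5/4)*p <= e - 6)))) and ((not (cnt + p < -3 or 3*lim + p = 2*cnt - 3)) -> (2*c + lim = -15 and (not ((5/4)*p <= c + 6)))).
Check whether ((cnt < 2 or 3*lim = 2*cnt + 2) -> (2*c + lim = 5 and (not (e >= -1/4)))) and ((not (cnt < 2 or 3*lim = 2*cnt + 2)) -> (2*c + lim = -15 and (not (c >= -49/4)))) and p = -5 implies it.
Every state satisfying the precondition satisfies the weakest precondition: the implication holds.
Answer: valid


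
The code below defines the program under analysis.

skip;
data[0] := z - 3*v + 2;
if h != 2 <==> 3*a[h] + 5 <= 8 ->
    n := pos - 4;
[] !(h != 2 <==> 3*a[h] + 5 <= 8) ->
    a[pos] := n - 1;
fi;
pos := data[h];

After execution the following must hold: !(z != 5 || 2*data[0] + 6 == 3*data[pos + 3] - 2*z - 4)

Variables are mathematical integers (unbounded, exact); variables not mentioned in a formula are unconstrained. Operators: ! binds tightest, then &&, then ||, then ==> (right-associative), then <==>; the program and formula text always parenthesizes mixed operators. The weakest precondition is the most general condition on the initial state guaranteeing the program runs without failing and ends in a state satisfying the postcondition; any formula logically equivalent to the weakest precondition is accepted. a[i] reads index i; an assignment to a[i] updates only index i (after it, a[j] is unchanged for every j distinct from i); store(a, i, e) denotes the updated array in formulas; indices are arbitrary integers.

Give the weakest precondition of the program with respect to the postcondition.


Working backward. After the program, the postcondition !(z != 5 || 2*data[0] + 6 == 3*data[pos + 3] - 2*z - 4) must hold; in canonical form it is !(z != 5 || 2*data[0] + 2*z == 3*data[pos + 3] - 10).
Before pos := data[h]: !(z != 5 || 2*data[0] + 2*z == 3*data[data[h] + 3] - 10)
Then branch requires !(z != 5 || 2*data[0] + 2*z == 3*data[data[h] + 3] - 10); else branch requires !(z != 5 || 2*data[0] + 2*z == 3*data[data[h] + 3] - 10).
Before the if: ((h != 2 <==> 3*a[h] <= 3) ==> (!(z != 5 || 2*data[0] + 2*z == 3*data[data[h] + 3] - 10))) && ((!(h != 2 <==> 3*a[h] <= 3)) ==> (!(z != 5 || 2*data[0] + 2*z == 3*data[data[h] + 3] - 10)))
Before data[0] := z - 3*v + 2: ((h != 2 <==> 3*a[h] <= 3) ==> (!(z != 5 || 4*z == 3*store(data, 0, -3*v + z + 2)[store(data, 0, -3*v + z + 2)[h] + 3] + 6*v - 14))) && ((!(h != 2 <==> 3*a[h] <= 3)) ==> (!(z != 5 || 4*z == 3*store(data, 0, -3*v + z + 2)[store(data, 0, -3*v + z + 2)[h] + 3] + 6*v - 14)))
Before skip: ((h != 2 <==> 3*a[h] <= 3) ==> (!(z != 5 || 4*z == 3*store(data, 0, -3*v + z + 2)[store(data, 0, -3*v + z + 2)[h] + 3] + 6*v - 14))) && ((!(h != 2 <==> 3*a[h] <= 3)) ==> (!(z != 5 || 4*z == 3*store(data, 0, -3*v + z + 2)[store(data, 0, -3*v + z + 2)[h] + 3] + 6*v - 14)))
Answer: WP = ((h != 2 <==> 3*a[h] <= 3) ==> (!(z != 5 || 4*z == 3*store(data, 0, -3*v + z + 2)[store(data, 0, -3*v + z + 2)[h] + 3] + 6*v - 14))) && ((!(h != 2 <==> 3*a[h] <= 3)) ==> (!(z != 5 || 4*z == 3*store(data, 0, -3*v + z + 2)[store(data, 0, -3*v + z + 2)[h] + 3] + 6*v - 14)))
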